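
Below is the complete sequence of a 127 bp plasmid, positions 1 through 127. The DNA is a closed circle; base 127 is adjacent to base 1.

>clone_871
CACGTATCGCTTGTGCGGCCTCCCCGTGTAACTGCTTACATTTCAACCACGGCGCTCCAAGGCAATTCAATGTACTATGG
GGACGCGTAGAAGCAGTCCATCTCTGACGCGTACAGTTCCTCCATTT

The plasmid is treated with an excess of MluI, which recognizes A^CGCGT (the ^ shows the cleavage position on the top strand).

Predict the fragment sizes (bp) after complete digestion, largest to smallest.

103, 24 bp

MluI sites (ACGCGT) start at positions 83, 107.
MluI cuts after the first base of each site, so after positions 83, 107.
Circular molecule, 2 cuts → 2 fragments:
  84–107 → 24 bp
  108–127 then 1–83 → 20 + 83 = 103 bp
Sorted largest to smallest: 103, 24 bp.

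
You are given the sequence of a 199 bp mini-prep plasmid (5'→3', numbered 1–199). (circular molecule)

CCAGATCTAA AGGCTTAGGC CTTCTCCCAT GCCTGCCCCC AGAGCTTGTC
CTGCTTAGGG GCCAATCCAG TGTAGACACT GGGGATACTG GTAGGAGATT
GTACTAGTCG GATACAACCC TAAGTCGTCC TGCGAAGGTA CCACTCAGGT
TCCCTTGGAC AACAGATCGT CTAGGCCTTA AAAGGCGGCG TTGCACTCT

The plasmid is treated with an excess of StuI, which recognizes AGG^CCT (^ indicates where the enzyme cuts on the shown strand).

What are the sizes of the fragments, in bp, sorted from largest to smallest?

156, 43 bp

StuI sites (AGGCCT) start at positions 17, 173.
StuI cuts after base 3 of each site, so after positions 19, 175.
Circular molecule, 2 cuts → 2 fragments:
  20–175 → 156 bp
  176–199 then 1–19 → 24 + 19 = 43 bp
Sorted largest to smallest: 156, 43 bp.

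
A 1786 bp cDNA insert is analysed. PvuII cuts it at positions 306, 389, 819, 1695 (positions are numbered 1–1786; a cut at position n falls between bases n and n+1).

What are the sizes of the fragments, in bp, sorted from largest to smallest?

Linear molecule, 4 cuts → 5 fragments:
  306 − 0 = 306 bp
  389 − 306 = 83 bp
  819 − 389 = 430 bp
  1695 − 819 = 876 bp
  1786 − 1695 = 91 bp
Sorted largest to smallest: 876, 430, 306, 91, 83 bp.

876, 430, 306, 91, 83 bp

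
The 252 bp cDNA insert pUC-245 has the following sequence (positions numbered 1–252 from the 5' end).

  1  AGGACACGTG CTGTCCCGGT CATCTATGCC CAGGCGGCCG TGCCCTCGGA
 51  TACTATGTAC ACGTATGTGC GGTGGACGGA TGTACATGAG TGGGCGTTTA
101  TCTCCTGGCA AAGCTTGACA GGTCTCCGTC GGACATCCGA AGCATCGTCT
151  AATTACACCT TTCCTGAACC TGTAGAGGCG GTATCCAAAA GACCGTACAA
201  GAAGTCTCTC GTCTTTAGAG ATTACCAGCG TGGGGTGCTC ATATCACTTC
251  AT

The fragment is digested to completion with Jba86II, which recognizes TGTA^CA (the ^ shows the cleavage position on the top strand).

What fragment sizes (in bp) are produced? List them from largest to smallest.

168, 59, 25 bp

Jba86II sites (TGTACA) start at positions 56, 81.
Jba86II cuts after base 4 of each site, so after positions 59, 84.
Linear molecule, 2 cuts → 3 fragments:
  1–59 → 59 bp
  60–84 → 25 bp
  85–252 → 168 bp
Sorted largest to smallest: 168, 59, 25 bp.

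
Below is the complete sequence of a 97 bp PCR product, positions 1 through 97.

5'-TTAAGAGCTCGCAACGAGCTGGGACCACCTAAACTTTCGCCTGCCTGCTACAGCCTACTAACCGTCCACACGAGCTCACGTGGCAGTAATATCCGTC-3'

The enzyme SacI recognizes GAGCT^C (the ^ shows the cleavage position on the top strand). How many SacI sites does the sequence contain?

GAGCTC occurs starting at positions 5, 72.
SacI cuts at 2 sites.

2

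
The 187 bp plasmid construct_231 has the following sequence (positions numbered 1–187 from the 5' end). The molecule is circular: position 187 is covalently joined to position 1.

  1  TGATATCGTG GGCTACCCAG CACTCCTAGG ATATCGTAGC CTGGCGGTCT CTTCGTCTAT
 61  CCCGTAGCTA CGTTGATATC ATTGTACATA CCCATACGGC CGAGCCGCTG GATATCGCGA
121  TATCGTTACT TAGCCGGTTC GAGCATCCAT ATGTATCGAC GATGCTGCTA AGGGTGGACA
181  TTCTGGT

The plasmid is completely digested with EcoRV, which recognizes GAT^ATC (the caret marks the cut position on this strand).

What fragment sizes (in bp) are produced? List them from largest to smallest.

EcoRV sites (GATATC) start at positions 2, 30, 75, 111, 119.
EcoRV cuts after base 3 of each site, so after positions 4, 32, 77, 113, 121.
Circular molecule, 5 cuts → 5 fragments:
  5–32 → 28 bp
  33–77 → 45 bp
  78–113 → 36 bp
  114–121 → 8 bp
  122–187 then 1–4 → 66 + 4 = 70 bp
Sorted largest to smallest: 70, 45, 36, 28, 8 bp.

70, 45, 36, 28, 8 bp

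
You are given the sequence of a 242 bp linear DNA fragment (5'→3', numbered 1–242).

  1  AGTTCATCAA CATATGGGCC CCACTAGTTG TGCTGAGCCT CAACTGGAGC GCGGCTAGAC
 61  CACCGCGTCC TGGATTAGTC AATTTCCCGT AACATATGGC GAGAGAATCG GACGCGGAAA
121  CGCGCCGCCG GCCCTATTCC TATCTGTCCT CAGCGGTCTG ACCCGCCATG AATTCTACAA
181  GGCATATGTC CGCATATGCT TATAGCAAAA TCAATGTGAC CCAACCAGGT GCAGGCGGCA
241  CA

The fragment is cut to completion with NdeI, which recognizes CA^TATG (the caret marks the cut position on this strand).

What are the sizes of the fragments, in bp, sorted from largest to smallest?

90, 82, 48, 12, 10 bp

NdeI sites (CATATG) start at positions 11, 93, 183, 193.
NdeI cuts after base 2 of each site, so after positions 12, 94, 184, 194.
Linear molecule, 4 cuts → 5 fragments:
  1–12 → 12 bp
  13–94 → 82 bp
  95–184 → 90 bp
  185–194 → 10 bp
  195–242 → 48 bp
Sorted largest to smallest: 90, 82, 48, 12, 10 bp.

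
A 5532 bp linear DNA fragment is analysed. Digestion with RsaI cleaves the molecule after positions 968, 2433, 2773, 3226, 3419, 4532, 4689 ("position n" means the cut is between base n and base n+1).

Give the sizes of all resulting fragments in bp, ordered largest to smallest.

Linear molecule, 7 cuts → 8 fragments:
  968 − 0 = 968 bp
  2433 − 968 = 1465 bp
  2773 − 2433 = 340 bp
  3226 − 2773 = 453 bp
  3419 − 3226 = 193 bp
  4532 − 3419 = 1113 bp
  4689 − 4532 = 157 bp
  5532 − 4689 = 843 bp
Sorted largest to smallest: 1465, 1113, 968, 843, 453, 340, 193, 157 bp.

1465, 1113, 968, 843, 453, 340, 193, 157 bp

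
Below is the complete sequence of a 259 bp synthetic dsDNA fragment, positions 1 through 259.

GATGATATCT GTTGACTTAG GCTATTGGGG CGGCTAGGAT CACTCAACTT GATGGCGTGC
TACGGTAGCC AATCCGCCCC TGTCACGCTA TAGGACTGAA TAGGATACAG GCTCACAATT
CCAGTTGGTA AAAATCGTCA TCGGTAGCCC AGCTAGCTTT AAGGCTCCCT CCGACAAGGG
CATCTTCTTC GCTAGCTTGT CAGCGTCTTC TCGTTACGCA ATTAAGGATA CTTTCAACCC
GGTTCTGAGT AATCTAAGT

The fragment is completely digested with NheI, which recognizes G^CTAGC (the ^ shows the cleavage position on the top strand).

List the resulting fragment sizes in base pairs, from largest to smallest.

NheI sites (GCTAGC) start at positions 152, 191.
NheI cuts after the first base of each site, so after positions 152, 191.
Linear molecule, 2 cuts → 3 fragments:
  1–152 → 152 bp
  153–191 → 39 bp
  192–259 → 68 bp
Sorted largest to smallest: 152, 68, 39 bp.

152, 68, 39 bp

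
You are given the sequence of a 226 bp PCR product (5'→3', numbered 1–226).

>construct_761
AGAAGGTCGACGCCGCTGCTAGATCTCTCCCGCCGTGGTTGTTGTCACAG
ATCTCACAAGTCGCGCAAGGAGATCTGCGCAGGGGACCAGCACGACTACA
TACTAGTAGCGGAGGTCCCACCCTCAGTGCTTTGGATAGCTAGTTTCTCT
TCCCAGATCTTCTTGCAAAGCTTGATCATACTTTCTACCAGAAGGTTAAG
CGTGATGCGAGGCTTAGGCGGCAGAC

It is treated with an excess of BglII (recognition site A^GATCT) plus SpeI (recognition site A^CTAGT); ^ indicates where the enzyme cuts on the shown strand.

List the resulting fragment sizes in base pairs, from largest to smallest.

71, 53, 31, 28, 22, 21 bp

BglII sites (AGATCT) start at positions 21, 49, 71, 155.
BglII cuts after the first base of each site, so after positions 21, 49, 71, 155.
The SpeI site (ACTAGT) starts at position 102.
SpeI cuts after the first base of each site, so after position 102.
Combined cut positions: 21, 49, 71, 102, 155.
Linear molecule, 5 cuts → 6 fragments:
  1–21 → 21 bp
  22–49 → 28 bp
  50–71 → 22 bp
  72–102 → 31 bp
  103–155 → 53 bp
  156–226 → 71 bp
Sorted largest to smallest: 71, 53, 31, 28, 22, 21 bp.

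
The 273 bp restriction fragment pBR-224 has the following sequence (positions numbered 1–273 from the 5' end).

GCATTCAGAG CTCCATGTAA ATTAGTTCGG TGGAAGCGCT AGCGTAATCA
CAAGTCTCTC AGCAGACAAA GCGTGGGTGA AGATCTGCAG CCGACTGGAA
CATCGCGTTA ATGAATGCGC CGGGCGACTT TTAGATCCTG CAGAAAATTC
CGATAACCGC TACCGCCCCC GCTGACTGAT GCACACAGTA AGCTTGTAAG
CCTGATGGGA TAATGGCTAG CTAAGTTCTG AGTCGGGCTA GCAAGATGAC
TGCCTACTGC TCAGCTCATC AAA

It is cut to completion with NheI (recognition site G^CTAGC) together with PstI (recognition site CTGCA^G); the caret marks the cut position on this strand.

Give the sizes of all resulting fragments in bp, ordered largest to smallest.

74, 53, 51, 38, 36, 21 bp

NheI sites (GCTAGC) start at positions 38, 216, 237.
NheI cuts after the first base of each site, so after positions 38, 216, 237.
PstI sites (CTGCAG) start at positions 85, 138.
PstI cuts after base 5 of each site (before the last base), so after positions 89, 142.
Combined cut positions: 38, 89, 142, 216, 237.
Linear molecule, 5 cuts → 6 fragments:
  1–38 → 38 bp
  39–89 → 51 bp
  90–142 → 53 bp
  143–216 → 74 bp
  217–237 → 21 bp
  238–273 → 36 bp
Sorted largest to smallest: 74, 53, 51, 38, 36, 21 bp.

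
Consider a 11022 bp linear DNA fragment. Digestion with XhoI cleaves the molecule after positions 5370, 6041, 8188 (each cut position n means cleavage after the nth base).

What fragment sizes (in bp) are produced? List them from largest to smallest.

5370, 2834, 2147, 671 bp

Linear molecule, 3 cuts → 4 fragments:
  5370 − 0 = 5370 bp
  6041 − 5370 = 671 bp
  8188 − 6041 = 2147 bp
  11022 − 8188 = 2834 bp
Sorted largest to smallest: 5370, 2834, 2147, 671 bp.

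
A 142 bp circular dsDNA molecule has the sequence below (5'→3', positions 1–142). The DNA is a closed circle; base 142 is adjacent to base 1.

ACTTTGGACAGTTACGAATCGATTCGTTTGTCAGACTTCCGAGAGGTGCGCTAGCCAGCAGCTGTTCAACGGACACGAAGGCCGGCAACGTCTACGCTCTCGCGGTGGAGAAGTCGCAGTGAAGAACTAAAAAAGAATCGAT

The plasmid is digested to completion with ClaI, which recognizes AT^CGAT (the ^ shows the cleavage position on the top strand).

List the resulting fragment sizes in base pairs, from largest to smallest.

ClaI sites (ATCGAT) start at positions 18, 137.
ClaI cuts after base 2 of each site, so after positions 19, 138.
Circular molecule, 2 cuts → 2 fragments:
  20–138 → 119 bp
  139–142 then 1–19 → 4 + 19 = 23 bp
Sorted largest to smallest: 119, 23 bp.

119, 23 bp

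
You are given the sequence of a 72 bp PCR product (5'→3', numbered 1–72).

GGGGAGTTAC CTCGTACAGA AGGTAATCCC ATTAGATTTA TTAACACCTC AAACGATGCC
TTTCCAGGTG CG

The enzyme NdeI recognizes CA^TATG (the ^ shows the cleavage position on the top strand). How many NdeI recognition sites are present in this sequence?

No occurrence of CATATG is present in the sequence.
NdeI does not cut: 0 sites.

0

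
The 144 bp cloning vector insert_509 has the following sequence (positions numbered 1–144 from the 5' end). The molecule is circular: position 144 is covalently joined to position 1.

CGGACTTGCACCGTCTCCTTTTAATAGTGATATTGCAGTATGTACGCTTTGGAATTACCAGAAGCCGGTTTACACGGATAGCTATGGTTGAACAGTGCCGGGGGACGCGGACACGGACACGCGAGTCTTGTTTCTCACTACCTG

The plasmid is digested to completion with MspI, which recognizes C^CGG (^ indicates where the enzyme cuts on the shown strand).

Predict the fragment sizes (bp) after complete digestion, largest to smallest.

MspI sites (CCGG) start at positions 65, 98.
MspI cuts after the first base of each site, so after positions 65, 98.
Circular molecule, 2 cuts → 2 fragments:
  66–98 → 33 bp
  99–144 then 1–65 → 46 + 65 = 111 bp
Sorted largest to smallest: 111, 33 bp.

111, 33 bp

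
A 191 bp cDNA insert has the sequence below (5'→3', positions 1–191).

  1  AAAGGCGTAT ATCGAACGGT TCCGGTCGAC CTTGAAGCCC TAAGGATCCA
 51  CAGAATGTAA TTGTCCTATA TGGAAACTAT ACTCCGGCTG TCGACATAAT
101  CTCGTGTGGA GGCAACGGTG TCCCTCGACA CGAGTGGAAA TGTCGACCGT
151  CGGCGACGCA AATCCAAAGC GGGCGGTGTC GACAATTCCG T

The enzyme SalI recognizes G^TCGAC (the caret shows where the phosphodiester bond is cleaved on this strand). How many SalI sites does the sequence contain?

4

GTCGAC occurs starting at positions 25, 90, 142, 178.
SalI cuts at 4 sites.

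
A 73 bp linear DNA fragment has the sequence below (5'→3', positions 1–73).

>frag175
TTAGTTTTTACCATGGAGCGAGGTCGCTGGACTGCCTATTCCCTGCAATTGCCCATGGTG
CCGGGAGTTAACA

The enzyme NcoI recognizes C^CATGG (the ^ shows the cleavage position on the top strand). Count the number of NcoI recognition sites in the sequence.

CCATGG occurs starting at positions 11, 53.
NcoI cuts at 2 sites.

2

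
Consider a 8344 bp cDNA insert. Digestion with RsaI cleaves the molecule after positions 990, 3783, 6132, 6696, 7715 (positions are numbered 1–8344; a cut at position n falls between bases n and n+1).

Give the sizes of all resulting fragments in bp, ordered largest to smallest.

2793, 2349, 1019, 990, 629, 564 bp

Linear molecule, 5 cuts → 6 fragments:
  990 − 0 = 990 bp
  3783 − 990 = 2793 bp
  6132 − 3783 = 2349 bp
  6696 − 6132 = 564 bp
  7715 − 6696 = 1019 bp
  8344 − 7715 = 629 bp
Sorted largest to smallest: 2793, 2349, 1019, 990, 629, 564 bp.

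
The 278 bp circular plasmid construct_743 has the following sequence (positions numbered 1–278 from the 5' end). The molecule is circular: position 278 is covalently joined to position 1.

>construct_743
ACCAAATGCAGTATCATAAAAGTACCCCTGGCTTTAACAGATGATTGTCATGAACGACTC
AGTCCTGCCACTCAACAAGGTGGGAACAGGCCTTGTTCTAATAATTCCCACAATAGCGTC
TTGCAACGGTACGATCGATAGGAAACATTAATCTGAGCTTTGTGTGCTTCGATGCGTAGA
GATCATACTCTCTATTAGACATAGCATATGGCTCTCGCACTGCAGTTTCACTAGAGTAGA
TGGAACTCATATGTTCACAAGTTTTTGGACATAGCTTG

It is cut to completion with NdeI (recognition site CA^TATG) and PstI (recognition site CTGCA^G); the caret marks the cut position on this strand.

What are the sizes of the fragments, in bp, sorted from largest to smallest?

235, 25, 18 bp

NdeI sites (CATATG) start at positions 205, 248.
NdeI cuts after base 2 of each site, so after positions 206, 249.
The PstI site (CTGCAG) starts at position 220.
PstI cuts after base 5 of each site (before the last base), so after position 224.
Combined cut positions: 206, 224, 249.
Circular molecule, 3 cuts → 3 fragments:
  207–224 → 18 bp
  225–249 → 25 bp
  250–278 then 1–206 → 29 + 206 = 235 bp
Sorted largest to smallest: 235, 25, 18 bp.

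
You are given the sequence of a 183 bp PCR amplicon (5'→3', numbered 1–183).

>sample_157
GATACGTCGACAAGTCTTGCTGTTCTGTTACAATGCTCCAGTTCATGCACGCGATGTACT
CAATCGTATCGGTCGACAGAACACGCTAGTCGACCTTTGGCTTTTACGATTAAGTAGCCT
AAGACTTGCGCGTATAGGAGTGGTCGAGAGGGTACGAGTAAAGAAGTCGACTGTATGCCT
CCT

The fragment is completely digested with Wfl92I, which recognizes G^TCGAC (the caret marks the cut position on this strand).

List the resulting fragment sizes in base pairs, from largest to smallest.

77, 66, 17, 17, 6 bp

Wfl92I sites (GTCGAC) start at positions 6, 72, 89, 166.
Wfl92I cuts after the first base of each site, so after positions 6, 72, 89, 166.
Linear molecule, 4 cuts → 5 fragments:
  1–6 → 6 bp
  7–72 → 66 bp
  73–89 → 17 bp
  90–166 → 77 bp
  167–183 → 17 bp
Sorted largest to smallest: 77, 66, 17, 17, 6 bp.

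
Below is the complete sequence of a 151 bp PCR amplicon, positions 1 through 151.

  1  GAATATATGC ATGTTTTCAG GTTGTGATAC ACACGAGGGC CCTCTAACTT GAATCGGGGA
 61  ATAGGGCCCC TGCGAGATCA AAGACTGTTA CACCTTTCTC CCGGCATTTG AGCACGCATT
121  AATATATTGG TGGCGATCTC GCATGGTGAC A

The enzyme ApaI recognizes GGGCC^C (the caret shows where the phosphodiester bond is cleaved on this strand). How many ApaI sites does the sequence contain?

GGGCCC occurs starting at positions 37, 64.
ApaI cuts at 2 sites.

2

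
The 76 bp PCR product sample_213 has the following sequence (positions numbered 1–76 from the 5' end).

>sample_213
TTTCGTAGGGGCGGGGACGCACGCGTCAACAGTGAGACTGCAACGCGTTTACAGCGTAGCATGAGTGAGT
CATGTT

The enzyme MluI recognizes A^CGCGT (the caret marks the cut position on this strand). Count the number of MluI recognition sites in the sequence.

ACGCGT occurs starting at positions 21, 43.
MluI cuts at 2 sites.

2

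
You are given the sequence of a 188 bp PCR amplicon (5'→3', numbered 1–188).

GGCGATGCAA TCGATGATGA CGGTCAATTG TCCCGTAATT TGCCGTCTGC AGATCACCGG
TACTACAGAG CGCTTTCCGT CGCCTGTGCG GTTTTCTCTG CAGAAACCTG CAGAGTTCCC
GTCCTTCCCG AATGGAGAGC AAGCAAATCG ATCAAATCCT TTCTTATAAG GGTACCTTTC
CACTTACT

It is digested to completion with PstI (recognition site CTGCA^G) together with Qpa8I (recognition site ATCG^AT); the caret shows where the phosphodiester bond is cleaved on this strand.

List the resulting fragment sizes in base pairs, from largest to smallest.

PstI sites (CTGCAG) start at positions 47, 98, 108.
PstI cuts after base 5 of each site (before the last base), so after positions 51, 102, 112.
Qpa8I sites (ATCGAT) start at positions 10, 147.
Qpa8I cuts after base 4 of each site, so after positions 13, 150.
Combined cut positions: 13, 51, 102, 112, 150.
Linear molecule, 5 cuts → 6 fragments:
  1–13 → 13 bp
  14–51 → 38 bp
  52–102 → 51 bp
  103–112 → 10 bp
  113–150 → 38 bp
  151–188 → 38 bp
Sorted largest to smallest: 51, 38, 38, 38, 13, 10 bp.

51, 38, 38, 38, 13, 10 bp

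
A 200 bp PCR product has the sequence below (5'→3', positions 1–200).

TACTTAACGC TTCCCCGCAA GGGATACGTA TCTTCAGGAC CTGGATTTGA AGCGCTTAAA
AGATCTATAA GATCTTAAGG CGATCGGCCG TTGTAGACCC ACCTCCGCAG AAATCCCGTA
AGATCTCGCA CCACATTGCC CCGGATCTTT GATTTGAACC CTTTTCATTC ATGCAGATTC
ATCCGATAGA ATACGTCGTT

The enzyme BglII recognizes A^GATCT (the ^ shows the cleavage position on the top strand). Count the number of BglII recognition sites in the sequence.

3

AGATCT occurs starting at positions 61, 70, 121.
BglII cuts at 3 sites.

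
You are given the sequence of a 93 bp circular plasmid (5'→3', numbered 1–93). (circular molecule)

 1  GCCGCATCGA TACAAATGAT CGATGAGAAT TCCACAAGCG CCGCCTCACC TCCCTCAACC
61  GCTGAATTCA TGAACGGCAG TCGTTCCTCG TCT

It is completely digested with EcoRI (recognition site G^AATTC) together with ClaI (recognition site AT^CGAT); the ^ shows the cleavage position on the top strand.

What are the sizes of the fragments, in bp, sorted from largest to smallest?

EcoRI sites (GAATTC) start at positions 27, 64.
EcoRI cuts after the first base of each site, so after positions 27, 64.
ClaI sites (ATCGAT) start at positions 6, 19.
ClaI cuts after base 2 of each site, so after positions 7, 20.
Combined cut positions: 7, 20, 27, 64.
Circular molecule, 4 cuts → 4 fragments:
  8–20 → 13 bp
  21–27 → 7 bp
  28–64 → 37 bp
  65–93 then 1–7 → 29 + 7 = 36 bp
Sorted largest to smallest: 37, 36, 13, 7 bp.

37, 36, 13, 7 bp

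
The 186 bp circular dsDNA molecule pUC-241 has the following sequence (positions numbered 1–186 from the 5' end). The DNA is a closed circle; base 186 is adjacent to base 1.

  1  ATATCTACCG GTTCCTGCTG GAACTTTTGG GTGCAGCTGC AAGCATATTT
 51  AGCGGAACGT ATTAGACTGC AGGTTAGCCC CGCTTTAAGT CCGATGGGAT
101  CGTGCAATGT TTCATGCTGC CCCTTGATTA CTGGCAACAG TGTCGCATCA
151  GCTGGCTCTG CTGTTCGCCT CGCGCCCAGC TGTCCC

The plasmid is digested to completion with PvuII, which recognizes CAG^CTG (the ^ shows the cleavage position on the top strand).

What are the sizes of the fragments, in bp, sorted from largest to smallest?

115, 43, 28 bp

PvuII sites (CAGCTG) start at positions 34, 149, 177.
PvuII cuts after base 3 of each site, so after positions 36, 151, 179.
Circular molecule, 3 cuts → 3 fragments:
  37–151 → 115 bp
  152–179 → 28 bp
  180–186 then 1–36 → 7 + 36 = 43 bp
Sorted largest to smallest: 115, 43, 28 bp.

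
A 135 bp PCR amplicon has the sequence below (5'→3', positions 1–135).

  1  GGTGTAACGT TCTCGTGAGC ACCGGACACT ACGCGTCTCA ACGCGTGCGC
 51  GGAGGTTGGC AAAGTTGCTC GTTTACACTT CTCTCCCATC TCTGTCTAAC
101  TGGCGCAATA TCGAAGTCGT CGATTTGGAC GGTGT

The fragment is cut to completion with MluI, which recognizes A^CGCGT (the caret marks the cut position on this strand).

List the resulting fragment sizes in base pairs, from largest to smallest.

MluI sites (ACGCGT) start at positions 31, 41.
MluI cuts after the first base of each site, so after positions 31, 41.
Linear molecule, 2 cuts → 3 fragments:
  1–31 → 31 bp
  32–41 → 10 bp
  42–135 → 94 bp
Sorted largest to smallest: 94, 31, 10 bp.

94, 31, 10 bp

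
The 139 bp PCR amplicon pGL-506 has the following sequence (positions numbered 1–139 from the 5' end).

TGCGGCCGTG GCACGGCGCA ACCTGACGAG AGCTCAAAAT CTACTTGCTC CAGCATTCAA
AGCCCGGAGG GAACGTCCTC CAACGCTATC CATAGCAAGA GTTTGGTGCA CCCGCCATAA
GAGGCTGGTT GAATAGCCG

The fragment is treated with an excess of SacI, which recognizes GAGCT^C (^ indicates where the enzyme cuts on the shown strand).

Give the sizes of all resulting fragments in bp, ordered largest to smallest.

The SacI site (GAGCTC) starts at position 30.
SacI cuts after base 5 of each site (before the last base), so after position 34.
Linear molecule, 1 cut → 2 fragments:
  1–34 → 34 bp
  35–139 → 105 bp
Sorted largest to smallest: 105, 34 bp.

105, 34 bp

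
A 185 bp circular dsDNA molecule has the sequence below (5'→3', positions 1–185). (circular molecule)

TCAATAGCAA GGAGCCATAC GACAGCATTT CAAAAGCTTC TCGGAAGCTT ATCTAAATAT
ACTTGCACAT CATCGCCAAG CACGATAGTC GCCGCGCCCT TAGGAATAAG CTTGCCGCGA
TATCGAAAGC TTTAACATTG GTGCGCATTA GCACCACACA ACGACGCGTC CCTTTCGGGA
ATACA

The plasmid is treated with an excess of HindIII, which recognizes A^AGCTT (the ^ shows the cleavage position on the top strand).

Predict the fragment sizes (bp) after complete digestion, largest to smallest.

HindIII sites (AAGCTT) start at positions 34, 45, 108, 127.
HindIII cuts after the first base of each site, so after positions 34, 45, 108, 127.
Circular molecule, 4 cuts → 4 fragments:
  35–45 → 11 bp
  46–108 → 63 bp
  109–127 → 19 bp
  128–185 then 1–34 → 58 + 34 = 92 bp
Sorted largest to smallest: 92, 63, 19, 11 bp.

92, 63, 19, 11 bp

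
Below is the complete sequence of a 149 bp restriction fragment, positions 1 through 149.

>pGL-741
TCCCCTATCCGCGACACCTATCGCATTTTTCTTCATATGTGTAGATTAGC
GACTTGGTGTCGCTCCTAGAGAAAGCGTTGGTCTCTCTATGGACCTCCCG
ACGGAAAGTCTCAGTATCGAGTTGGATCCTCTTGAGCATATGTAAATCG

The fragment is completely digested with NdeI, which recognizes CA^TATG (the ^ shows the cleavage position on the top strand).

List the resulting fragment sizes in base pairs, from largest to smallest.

NdeI sites (CATATG) start at positions 34, 137.
NdeI cuts after base 2 of each site, so after positions 35, 138.
Linear molecule, 2 cuts → 3 fragments:
  1–35 → 35 bp
  36–138 → 103 bp
  139–149 → 11 bp
Sorted largest to smallest: 103, 35, 11 bp.

103, 35, 11 bp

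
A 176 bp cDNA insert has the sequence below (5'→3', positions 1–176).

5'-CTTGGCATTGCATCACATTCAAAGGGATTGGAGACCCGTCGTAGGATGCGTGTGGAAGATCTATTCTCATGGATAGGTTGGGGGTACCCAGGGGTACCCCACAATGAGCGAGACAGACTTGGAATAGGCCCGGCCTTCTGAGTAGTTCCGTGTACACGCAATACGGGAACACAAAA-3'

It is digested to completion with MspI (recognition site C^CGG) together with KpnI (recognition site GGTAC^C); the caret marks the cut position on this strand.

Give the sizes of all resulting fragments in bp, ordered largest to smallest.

The MspI site (CCGG) starts at position 130.
MspI cuts after the first base of each site, so after position 130.
KpnI sites (GGTACC) start at positions 83, 93.
KpnI cuts after base 5 of each site (before the last base), so after positions 87, 97.
Combined cut positions: 87, 97, 130.
Linear molecule, 3 cuts → 4 fragments:
  1–87 → 87 bp
  88–97 → 10 bp
  98–130 → 33 bp
  131–176 → 46 bp
Sorted largest to smallest: 87, 46, 33, 10 bp.

87, 46, 33, 10 bp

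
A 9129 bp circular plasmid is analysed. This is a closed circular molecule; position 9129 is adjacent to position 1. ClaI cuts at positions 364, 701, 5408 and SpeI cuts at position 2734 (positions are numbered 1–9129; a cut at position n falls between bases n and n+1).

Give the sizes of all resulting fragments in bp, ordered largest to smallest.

Combined cut positions (sorted): 364, 701, 2734, 5408.
Circular molecule, 4 cuts → 4 fragments:
  701 − 364 = 337 bp
  2734 − 701 = 2033 bp
  5408 − 2734 = 2674 bp
  wrap: 9129 − 5408 + 364 = 4085 bp
Sorted largest to smallest: 4085, 2674, 2033, 337 bp.

4085, 2674, 2033, 337 bp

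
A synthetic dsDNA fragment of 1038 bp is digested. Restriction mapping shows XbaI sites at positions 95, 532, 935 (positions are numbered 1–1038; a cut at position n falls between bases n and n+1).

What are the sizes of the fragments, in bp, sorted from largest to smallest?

Linear molecule, 3 cuts → 4 fragments:
  95 − 0 = 95 bp
  532 − 95 = 437 bp
  935 − 532 = 403 bp
  1038 − 935 = 103 bp
Sorted largest to smallest: 437, 403, 103, 95 bp.

437, 403, 103, 95 bp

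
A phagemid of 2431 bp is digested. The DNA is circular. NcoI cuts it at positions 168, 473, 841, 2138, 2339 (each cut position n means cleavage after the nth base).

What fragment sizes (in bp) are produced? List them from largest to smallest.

Circular molecule, 5 cuts → 5 fragments:
  473 − 168 = 305 bp
  841 − 473 = 368 bp
  2138 − 841 = 1297 bp
  2339 − 2138 = 201 bp
  wrap: 2431 − 2339 + 168 = 260 bp
Sorted largest to smallest: 1297, 368, 305, 260, 201 bp.

1297, 368, 305, 260, 201 bp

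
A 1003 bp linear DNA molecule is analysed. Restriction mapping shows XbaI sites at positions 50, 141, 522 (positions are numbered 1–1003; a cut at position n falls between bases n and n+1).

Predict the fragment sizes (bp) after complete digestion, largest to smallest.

Linear molecule, 3 cuts → 4 fragments:
  50 − 0 = 50 bp
  141 − 50 = 91 bp
  522 − 141 = 381 bp
  1003 − 522 = 481 bp
Sorted largest to smallest: 481, 381, 91, 50 bp.

481, 381, 91, 50 bp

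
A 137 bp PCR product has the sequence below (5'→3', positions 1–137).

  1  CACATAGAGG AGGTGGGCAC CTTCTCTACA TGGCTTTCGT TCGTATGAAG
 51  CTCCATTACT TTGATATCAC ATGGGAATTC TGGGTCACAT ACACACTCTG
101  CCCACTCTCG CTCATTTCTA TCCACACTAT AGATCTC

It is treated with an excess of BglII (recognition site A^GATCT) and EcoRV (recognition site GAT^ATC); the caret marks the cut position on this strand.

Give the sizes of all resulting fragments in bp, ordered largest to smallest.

The BglII site (AGATCT) starts at position 131.
BglII cuts after the first base of each site, so after position 131.
The EcoRV site (GATATC) starts at position 63.
EcoRV cuts after base 3 of each site, so after position 65.
Combined cut positions: 65, 131.
Linear molecule, 2 cuts → 3 fragments:
  1–65 → 65 bp
  66–131 → 66 bp
  132–137 → 6 bp
Sorted largest to smallest: 66, 65, 6 bp.

66, 65, 6 bp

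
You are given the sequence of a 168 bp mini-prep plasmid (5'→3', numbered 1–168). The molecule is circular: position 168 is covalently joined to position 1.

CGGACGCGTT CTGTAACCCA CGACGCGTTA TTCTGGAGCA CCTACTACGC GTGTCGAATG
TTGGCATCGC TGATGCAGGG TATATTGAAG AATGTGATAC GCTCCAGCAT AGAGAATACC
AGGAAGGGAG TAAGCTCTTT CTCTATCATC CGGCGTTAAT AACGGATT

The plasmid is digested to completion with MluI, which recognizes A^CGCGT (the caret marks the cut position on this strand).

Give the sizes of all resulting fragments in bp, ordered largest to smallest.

125, 24, 19 bp

MluI sites (ACGCGT) start at positions 4, 23, 47.
MluI cuts after the first base of each site, so after positions 4, 23, 47.
Circular molecule, 3 cuts → 3 fragments:
  5–23 → 19 bp
  24–47 → 24 bp
  48–168 then 1–4 → 121 + 4 = 125 bp
Sorted largest to smallest: 125, 24, 19 bp.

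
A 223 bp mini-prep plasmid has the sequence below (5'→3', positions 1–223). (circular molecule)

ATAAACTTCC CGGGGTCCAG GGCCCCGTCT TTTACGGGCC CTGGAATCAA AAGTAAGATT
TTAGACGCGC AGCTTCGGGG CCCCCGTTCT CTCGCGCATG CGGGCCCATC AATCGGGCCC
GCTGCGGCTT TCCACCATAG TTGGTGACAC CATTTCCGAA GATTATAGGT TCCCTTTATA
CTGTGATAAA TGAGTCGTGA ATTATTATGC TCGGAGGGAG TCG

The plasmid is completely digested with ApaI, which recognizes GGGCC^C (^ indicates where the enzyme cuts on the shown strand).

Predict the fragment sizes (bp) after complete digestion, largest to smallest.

ApaI sites (GGGCCC) start at positions 20, 36, 78, 102, 115.
ApaI cuts after base 5 of each site (before the last base), so after positions 24, 40, 82, 106, 119.
Circular molecule, 5 cuts → 5 fragments:
  25–40 → 16 bp
  41–82 → 42 bp
  83–106 → 24 bp
  107–119 → 13 bp
  120–223 then 1–24 → 104 + 24 = 128 bp
Sorted largest to smallest: 128, 42, 24, 16, 13 bp.

128, 42, 24, 16, 13 bp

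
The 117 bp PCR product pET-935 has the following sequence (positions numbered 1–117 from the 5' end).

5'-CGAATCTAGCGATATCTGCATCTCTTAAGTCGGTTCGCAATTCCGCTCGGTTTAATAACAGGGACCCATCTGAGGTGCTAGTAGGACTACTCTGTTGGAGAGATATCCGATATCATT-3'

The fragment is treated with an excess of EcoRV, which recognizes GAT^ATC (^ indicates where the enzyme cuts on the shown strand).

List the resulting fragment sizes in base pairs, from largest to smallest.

91, 13, 7, 6 bp

EcoRV sites (GATATC) start at positions 11, 102, 109.
EcoRV cuts after base 3 of each site, so after positions 13, 104, 111.
Linear molecule, 3 cuts → 4 fragments:
  1–13 → 13 bp
  14–104 → 91 bp
  105–111 → 7 bp
  112–117 → 6 bp
Sorted largest to smallest: 91, 13, 7, 6 bp.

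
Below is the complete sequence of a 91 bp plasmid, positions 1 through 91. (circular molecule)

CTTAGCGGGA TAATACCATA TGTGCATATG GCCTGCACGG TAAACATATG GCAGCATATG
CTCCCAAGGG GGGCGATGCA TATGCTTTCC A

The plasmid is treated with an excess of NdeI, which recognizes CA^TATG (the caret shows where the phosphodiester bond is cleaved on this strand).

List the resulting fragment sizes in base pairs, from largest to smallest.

29, 24, 20, 10, 8 bp

NdeI sites (CATATG) start at positions 17, 25, 45, 55, 79.
NdeI cuts after base 2 of each site, so after positions 18, 26, 46, 56, 80.
Circular molecule, 5 cuts → 5 fragments:
  19–26 → 8 bp
  27–46 → 20 bp
  47–56 → 10 bp
  57–80 → 24 bp
  81–91 then 1–18 → 11 + 18 = 29 bp
Sorted largest to smallest: 29, 24, 20, 10, 8 bp.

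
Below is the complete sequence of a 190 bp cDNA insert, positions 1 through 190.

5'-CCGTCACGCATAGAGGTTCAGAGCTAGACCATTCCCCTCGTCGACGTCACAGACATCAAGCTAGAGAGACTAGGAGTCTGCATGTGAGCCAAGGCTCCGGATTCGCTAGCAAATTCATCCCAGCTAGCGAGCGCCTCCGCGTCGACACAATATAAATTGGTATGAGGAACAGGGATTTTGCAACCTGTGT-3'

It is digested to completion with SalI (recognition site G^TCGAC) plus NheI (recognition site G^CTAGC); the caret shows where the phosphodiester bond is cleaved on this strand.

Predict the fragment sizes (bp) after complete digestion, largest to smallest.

65, 49, 40, 18, 18 bp

SalI sites (GTCGAC) start at positions 40, 141.
SalI cuts after the first base of each site, so after positions 40, 141.
NheI sites (GCTAGC) start at positions 105, 123.
NheI cuts after the first base of each site, so after positions 105, 123.
Combined cut positions: 40, 105, 123, 141.
Linear molecule, 4 cuts → 5 fragments:
  1–40 → 40 bp
  41–105 → 65 bp
  106–123 → 18 bp
  124–141 → 18 bp
  142–190 → 49 bp
Sorted largest to smallest: 65, 49, 40, 18, 18 bp.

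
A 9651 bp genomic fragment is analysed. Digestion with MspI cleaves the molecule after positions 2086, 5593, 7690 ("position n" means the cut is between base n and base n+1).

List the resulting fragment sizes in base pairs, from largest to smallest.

3507, 2097, 2086, 1961 bp

Linear molecule, 3 cuts → 4 fragments:
  2086 − 0 = 2086 bp
  5593 − 2086 = 3507 bp
  7690 − 5593 = 2097 bp
  9651 − 7690 = 1961 bp
Sorted largest to smallest: 3507, 2097, 2086, 1961 bp.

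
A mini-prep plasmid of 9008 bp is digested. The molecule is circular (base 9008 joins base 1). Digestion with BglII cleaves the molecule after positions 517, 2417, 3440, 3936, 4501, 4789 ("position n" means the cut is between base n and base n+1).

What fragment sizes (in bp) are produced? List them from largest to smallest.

4736, 1900, 1023, 565, 496, 288 bp

Circular molecule, 6 cuts → 6 fragments:
  2417 − 517 = 1900 bp
  3440 − 2417 = 1023 bp
  3936 − 3440 = 496 bp
  4501 − 3936 = 565 bp
  4789 − 4501 = 288 bp
  wrap: 9008 − 4789 + 517 = 4736 bp
Sorted largest to smallest: 4736, 1900, 1023, 565, 496, 288 bp.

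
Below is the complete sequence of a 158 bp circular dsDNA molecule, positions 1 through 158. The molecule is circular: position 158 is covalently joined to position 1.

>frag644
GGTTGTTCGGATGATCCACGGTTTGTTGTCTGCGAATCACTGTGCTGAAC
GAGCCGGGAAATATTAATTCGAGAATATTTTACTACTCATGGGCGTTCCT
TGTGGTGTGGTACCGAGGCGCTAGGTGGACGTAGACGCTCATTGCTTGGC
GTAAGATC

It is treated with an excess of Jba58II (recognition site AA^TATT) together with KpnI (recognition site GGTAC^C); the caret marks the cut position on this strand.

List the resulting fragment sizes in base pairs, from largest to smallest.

Jba58II sites (AATATT) start at positions 60, 74.
Jba58II cuts after base 2 of each site, so after positions 61, 75.
The KpnI site (GGTACC) starts at position 109.
KpnI cuts after base 5 of each site (before the last base), so after position 113.
Combined cut positions: 61, 75, 113.
Circular molecule, 3 cuts → 3 fragments:
  62–75 → 14 bp
  76–113 → 38 bp
  114–158 then 1–61 → 45 + 61 = 106 bp
Sorted largest to smallest: 106, 38, 14 bp.

106, 38, 14 bp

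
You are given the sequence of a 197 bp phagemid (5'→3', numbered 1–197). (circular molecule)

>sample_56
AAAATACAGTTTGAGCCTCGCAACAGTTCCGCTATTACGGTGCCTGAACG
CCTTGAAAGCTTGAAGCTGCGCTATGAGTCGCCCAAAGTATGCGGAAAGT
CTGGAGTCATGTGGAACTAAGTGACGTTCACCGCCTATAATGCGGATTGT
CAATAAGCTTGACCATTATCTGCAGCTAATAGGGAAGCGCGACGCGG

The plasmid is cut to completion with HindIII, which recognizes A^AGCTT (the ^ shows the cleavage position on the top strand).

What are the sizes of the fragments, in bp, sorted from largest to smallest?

HindIII sites (AAGCTT) start at positions 57, 155.
HindIII cuts after the first base of each site, so after positions 57, 155.
Circular molecule, 2 cuts → 2 fragments:
  58–155 → 98 bp
  156–197 then 1–57 → 42 + 57 = 99 bp
Sorted largest to smallest: 99, 98 bp.

99, 98 bp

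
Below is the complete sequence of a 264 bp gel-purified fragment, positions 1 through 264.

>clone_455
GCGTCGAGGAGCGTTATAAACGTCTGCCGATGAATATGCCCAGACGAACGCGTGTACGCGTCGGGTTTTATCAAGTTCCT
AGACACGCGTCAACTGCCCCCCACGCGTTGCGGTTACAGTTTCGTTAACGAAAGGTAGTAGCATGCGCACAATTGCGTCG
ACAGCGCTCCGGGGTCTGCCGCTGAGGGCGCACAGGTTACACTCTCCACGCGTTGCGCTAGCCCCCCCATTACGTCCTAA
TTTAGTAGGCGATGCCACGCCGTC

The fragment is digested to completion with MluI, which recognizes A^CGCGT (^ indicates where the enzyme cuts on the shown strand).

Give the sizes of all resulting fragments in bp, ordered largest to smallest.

MluI sites (ACGCGT) start at positions 48, 56, 85, 103, 208.
MluI cuts after the first base of each site, so after positions 48, 56, 85, 103, 208.
Linear molecule, 5 cuts → 6 fragments:
  1–48 → 48 bp
  49–56 → 8 bp
  57–85 → 29 bp
  86–103 → 18 bp
  104–208 → 105 bp
  209–264 → 56 bp
Sorted largest to smallest: 105, 56, 48, 29, 18, 8 bp.

105, 56, 48, 29, 18, 8 bp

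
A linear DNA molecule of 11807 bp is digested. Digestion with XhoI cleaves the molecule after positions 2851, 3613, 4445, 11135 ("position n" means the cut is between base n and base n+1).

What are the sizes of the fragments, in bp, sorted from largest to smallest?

Linear molecule, 4 cuts → 5 fragments:
  2851 − 0 = 2851 bp
  3613 − 2851 = 762 bp
  4445 − 3613 = 832 bp
  11135 − 4445 = 6690 bp
  11807 − 11135 = 672 bp
Sorted largest to smallest: 6690, 2851, 832, 762, 672 bp.

6690, 2851, 832, 762, 672 bp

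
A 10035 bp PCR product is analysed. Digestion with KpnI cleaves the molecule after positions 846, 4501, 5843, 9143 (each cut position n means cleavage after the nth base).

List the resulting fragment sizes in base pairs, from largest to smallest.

Linear molecule, 4 cuts → 5 fragments:
  846 − 0 = 846 bp
  4501 − 846 = 3655 bp
  5843 − 4501 = 1342 bp
  9143 − 5843 = 3300 bp
  10035 − 9143 = 892 bp
Sorted largest to smallest: 3655, 3300, 1342, 892, 846 bp.

3655, 3300, 1342, 892, 846 bp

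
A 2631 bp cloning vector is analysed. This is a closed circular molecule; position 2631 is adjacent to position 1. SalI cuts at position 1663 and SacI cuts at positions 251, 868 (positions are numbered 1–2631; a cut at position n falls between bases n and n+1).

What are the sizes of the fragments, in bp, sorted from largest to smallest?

Combined cut positions (sorted): 251, 868, 1663.
Circular molecule, 3 cuts → 3 fragments:
  868 − 251 = 617 bp
  1663 − 868 = 795 bp
  wrap: 2631 − 1663 + 251 = 1219 bp
Sorted largest to smallest: 1219, 795, 617 bp.

1219, 795, 617 bp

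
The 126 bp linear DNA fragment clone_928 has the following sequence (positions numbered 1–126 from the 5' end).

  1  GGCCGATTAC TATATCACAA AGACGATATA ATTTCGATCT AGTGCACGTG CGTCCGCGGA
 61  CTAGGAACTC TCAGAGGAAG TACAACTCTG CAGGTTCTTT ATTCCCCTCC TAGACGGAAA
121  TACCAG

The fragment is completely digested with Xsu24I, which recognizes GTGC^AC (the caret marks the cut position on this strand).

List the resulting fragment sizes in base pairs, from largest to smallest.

81, 45 bp

The Xsu24I site (GTGCAC) starts at position 42.
Xsu24I cuts after base 4 of each site, so after position 45.
Linear molecule, 1 cut → 2 fragments:
  1–45 → 45 bp
  46–126 → 81 bp
Sorted largest to smallest: 81, 45 bp.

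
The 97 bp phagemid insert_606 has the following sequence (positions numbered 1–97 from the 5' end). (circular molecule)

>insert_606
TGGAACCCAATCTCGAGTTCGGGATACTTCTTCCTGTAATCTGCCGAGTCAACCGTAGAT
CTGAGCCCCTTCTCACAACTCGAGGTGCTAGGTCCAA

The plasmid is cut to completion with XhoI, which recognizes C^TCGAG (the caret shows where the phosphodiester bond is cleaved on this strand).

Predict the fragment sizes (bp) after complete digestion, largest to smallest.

67, 30 bp

XhoI sites (CTCGAG) start at positions 12, 79.
XhoI cuts after the first base of each site, so after positions 12, 79.
Circular molecule, 2 cuts → 2 fragments:
  13–79 → 67 bp
  80–97 then 1–12 → 18 + 12 = 30 bp
Sorted largest to smallest: 67, 30 bp.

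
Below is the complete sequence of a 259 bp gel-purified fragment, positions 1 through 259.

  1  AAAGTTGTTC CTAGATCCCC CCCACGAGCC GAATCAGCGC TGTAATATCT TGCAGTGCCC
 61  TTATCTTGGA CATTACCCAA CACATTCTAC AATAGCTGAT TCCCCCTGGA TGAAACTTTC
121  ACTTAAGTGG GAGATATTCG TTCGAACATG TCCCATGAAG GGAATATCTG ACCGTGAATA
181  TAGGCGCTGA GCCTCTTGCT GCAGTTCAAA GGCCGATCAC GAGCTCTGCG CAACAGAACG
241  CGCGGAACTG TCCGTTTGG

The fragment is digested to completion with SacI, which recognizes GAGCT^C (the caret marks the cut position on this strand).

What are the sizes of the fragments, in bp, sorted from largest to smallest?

225, 34 bp

The SacI site (GAGCTC) starts at position 221.
SacI cuts after base 5 of each site (before the last base), so after position 225.
Linear molecule, 1 cut → 2 fragments:
  1–225 → 225 bp
  226–259 → 34 bp
Sorted largest to smallest: 225, 34 bp.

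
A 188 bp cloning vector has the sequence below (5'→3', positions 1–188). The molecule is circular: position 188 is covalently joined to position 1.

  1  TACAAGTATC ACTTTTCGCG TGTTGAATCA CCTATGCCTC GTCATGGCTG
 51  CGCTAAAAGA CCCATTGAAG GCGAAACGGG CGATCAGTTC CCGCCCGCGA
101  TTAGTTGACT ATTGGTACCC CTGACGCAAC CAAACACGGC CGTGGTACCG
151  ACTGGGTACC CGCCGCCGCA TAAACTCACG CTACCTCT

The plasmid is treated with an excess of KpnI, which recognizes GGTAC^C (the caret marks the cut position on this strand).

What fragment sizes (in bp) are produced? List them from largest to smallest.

KpnI sites (GGTACC) start at positions 114, 144, 155.
KpnI cuts after base 5 of each site (before the last base), so after positions 118, 148, 159.
Circular molecule, 3 cuts → 3 fragments:
  119–148 → 30 bp
  149–159 → 11 bp
  160–188 then 1–118 → 29 + 118 = 147 bp
Sorted largest to smallest: 147, 30, 11 bp.

147, 30, 11 bp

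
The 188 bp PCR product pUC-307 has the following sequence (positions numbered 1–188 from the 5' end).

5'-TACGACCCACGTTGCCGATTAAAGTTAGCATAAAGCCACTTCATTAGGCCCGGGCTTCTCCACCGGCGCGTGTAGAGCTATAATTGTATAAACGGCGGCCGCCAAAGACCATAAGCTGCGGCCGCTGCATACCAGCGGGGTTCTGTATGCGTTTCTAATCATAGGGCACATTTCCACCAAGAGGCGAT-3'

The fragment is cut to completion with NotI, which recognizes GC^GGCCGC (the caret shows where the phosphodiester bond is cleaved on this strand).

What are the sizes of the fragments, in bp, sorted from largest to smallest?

NotI sites (GCGGCCGC) start at positions 95, 118.
NotI cuts after base 2 of each site, so after positions 96, 119.
Linear molecule, 2 cuts → 3 fragments:
  1–96 → 96 bp
  97–119 → 23 bp
  120–188 → 69 bp
Sorted largest to smallest: 96, 69, 23 bp.

96, 69, 23 bp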